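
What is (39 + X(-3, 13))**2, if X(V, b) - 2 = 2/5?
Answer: 42849/25 ≈ 1714.0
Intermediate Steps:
X(V, b) = 12/5 (X(V, b) = 2 + 2/5 = 12/5)
(39 + X(-3, 13))**2 = (39 + 12/5)**2 = (207/5)**2 = 42849/25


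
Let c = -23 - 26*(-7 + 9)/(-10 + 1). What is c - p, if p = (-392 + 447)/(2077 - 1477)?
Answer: -6233/360 ≈ -17.314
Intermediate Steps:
c = -155/9 (c = -23 - 52/(-9) = -23 - 52*(-1)/9 = -23 - 26*(-2/9) = -23 + 52/9 = -155/9 ≈ -17.222)
p = 11/120 (p = 55/600 = 55*(1/600) = 11/120 ≈ 0.091667)
c - p = -155/9 - 1*11/120 = -155/9 - 11/120 = -6233/360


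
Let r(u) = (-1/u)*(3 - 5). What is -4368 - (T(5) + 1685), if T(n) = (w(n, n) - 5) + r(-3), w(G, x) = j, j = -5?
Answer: -18127/3 ≈ -6042.3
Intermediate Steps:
w(G, x) = -5
r(u) = 2/u (r(u) = -1/u*(-2) = 2/u)
T(n) = -32/3 (T(n) = (-5 - 5) + 2/(-3) = -10 + 2*(-⅓) = -10 - ⅔ = -32/3)
-4368 - (T(5) + 1685) = -4368 - (-32/3 + 1685) = -4368 - 1*5023/3 = -4368 - 5023/3 = -18127/3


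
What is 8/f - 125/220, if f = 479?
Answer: -11623/21076 ≈ -0.55148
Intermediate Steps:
8/f - 125/220 = 8/479 - 125/220 = 8*(1/479) - 125*1/220 = 8/479 - 25/44 = -11623/21076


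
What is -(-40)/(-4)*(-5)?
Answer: 50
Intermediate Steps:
-(-40)/(-4)*(-5) = -(-40)*(-1)/4*(-5) = -8*5/4*(-5) = -10*(-5) = 50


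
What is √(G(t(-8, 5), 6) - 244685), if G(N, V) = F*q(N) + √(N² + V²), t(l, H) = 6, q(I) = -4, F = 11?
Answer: √(-244729 + 6*√2) ≈ 494.69*I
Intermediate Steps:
G(N, V) = -44 + √(N² + V²) (G(N, V) = 11*(-4) + √(N² + V²) = -44 + √(N² + V²))
√(G(t(-8, 5), 6) - 244685) = √((-44 + √(6² + 6²)) - 244685) = √((-44 + √(36 + 36)) - 244685) = √((-44 + √72) - 244685) = √((-44 + 6*√2) - 244685) = √(-244729 + 6*√2)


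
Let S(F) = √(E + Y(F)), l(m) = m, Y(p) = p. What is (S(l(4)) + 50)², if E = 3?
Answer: (50 + √7)² ≈ 2771.6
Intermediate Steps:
S(F) = √(3 + F)
(S(l(4)) + 50)² = (√(3 + 4) + 50)² = (√7 + 50)² = (50 + √7)²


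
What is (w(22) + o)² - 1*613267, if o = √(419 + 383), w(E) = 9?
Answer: -612384 + 18*√802 ≈ -6.1187e+5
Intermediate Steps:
o = √802 ≈ 28.320
(w(22) + o)² - 1*613267 = (9 + √802)² - 1*613267 = (9 + √802)² - 613267 = -613267 + (9 + √802)²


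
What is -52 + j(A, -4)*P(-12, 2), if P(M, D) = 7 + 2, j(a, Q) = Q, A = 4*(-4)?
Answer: -88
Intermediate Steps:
A = -16
P(M, D) = 9
-52 + j(A, -4)*P(-12, 2) = -52 - 4*9 = -52 - 36 = -88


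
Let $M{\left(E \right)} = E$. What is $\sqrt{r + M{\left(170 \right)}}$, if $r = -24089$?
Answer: $i \sqrt{23919} \approx 154.66 i$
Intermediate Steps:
$\sqrt{r + M{\left(170 \right)}} = \sqrt{-24089 + 170} = \sqrt{-23919} = i \sqrt{23919}$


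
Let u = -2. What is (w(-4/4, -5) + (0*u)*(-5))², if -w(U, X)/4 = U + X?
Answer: 576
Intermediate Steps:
w(U, X) = -4*U - 4*X (w(U, X) = -4*(U + X) = -4*U - 4*X)
(w(-4/4, -5) + (0*u)*(-5))² = ((-(-16)/4 - 4*(-5)) + (0*(-2))*(-5))² = ((-(-16)/4 + 20) + 0*(-5))² = ((-4*(-1) + 20) + 0)² = ((4 + 20) + 0)² = (24 + 0)² = 24² = 576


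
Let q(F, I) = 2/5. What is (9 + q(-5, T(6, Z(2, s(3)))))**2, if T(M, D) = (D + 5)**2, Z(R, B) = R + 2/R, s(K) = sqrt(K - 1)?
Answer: 2209/25 ≈ 88.360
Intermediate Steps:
s(K) = sqrt(-1 + K)
T(M, D) = (5 + D)**2
q(F, I) = 2/5 (q(F, I) = 2*(1/5) = 2/5)
(9 + q(-5, T(6, Z(2, s(3)))))**2 = (9 + 2/5)**2 = (47/5)**2 = 2209/25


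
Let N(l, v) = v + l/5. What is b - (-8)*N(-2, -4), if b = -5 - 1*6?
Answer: -231/5 ≈ -46.200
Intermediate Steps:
N(l, v) = v + l/5 (N(l, v) = v + l*(⅕) = v + l/5)
b = -11 (b = -5 - 6 = -11)
b - (-8)*N(-2, -4) = -11 - (-8)*(-4 + (⅕)*(-2)) = -11 - (-8)*(-4 - ⅖) = -11 - (-8)*(-22)/5 = -11 - 2*88/5 = -11 - 176/5 = -231/5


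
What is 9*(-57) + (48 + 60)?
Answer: -405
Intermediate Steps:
9*(-57) + (48 + 60) = -513 + 108 = -405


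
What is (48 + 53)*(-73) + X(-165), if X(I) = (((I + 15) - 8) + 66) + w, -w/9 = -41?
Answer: -7096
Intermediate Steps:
w = 369 (w = -9*(-41) = 369)
X(I) = 442 + I (X(I) = (((I + 15) - 8) + 66) + 369 = (((15 + I) - 8) + 66) + 369 = ((7 + I) + 66) + 369 = (73 + I) + 369 = 442 + I)
(48 + 53)*(-73) + X(-165) = (48 + 53)*(-73) + (442 - 165) = 101*(-73) + 277 = -7373 + 277 = -7096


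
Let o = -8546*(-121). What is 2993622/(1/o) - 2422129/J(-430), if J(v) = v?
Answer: 1331109175054489/430 ≈ 3.0956e+12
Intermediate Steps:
o = 1034066
2993622/(1/o) - 2422129/J(-430) = 2993622/(1/1034066) - 2422129/(-430) = 2993622/(1/1034066) - 2422129*(-1/430) = 2993622*1034066 + 2422129/430 = 3095602727052 + 2422129/430 = 1331109175054489/430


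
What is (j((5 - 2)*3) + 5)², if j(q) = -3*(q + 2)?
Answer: 784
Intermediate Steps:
j(q) = -6 - 3*q (j(q) = -3*(2 + q) = -6 - 3*q)
(j((5 - 2)*3) + 5)² = ((-6 - 3*(5 - 2)*3) + 5)² = ((-6 - 9*3) + 5)² = ((-6 - 3*9) + 5)² = ((-6 - 27) + 5)² = (-33 + 5)² = (-28)² = 784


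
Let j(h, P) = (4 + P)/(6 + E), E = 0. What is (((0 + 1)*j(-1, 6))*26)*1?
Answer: 130/3 ≈ 43.333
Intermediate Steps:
j(h, P) = ⅔ + P/6 (j(h, P) = (4 + P)/(6 + 0) = (4 + P)/6 = (4 + P)*(⅙) = ⅔ + P/6)
(((0 + 1)*j(-1, 6))*26)*1 = (((0 + 1)*(⅔ + (⅙)*6))*26)*1 = ((1*(⅔ + 1))*26)*1 = ((1*(5/3))*26)*1 = ((5/3)*26)*1 = (130/3)*1 = 130/3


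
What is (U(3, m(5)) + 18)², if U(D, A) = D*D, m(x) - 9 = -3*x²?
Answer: 729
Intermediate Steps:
m(x) = 9 - 3*x²
U(D, A) = D²
(U(3, m(5)) + 18)² = (3² + 18)² = (9 + 18)² = 27² = 729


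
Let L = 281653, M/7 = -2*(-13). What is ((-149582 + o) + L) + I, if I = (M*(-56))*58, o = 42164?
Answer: -416901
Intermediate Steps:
M = 182 (M = 7*(-2*(-13)) = 7*26 = 182)
I = -591136 (I = (182*(-56))*58 = -10192*58 = -591136)
((-149582 + o) + L) + I = ((-149582 + 42164) + 281653) - 591136 = (-107418 + 281653) - 591136 = 174235 - 591136 = -416901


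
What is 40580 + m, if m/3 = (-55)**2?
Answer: 49655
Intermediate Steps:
m = 9075 (m = 3*(-55)**2 = 3*3025 = 9075)
40580 + m = 40580 + 9075 = 49655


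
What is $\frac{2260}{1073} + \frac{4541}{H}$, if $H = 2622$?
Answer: $\frac{568327}{148074} \approx 3.8381$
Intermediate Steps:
$\frac{2260}{1073} + \frac{4541}{H} = \frac{2260}{1073} + \frac{4541}{2622} = 2260 \cdot \frac{1}{1073} + 4541 \cdot \frac{1}{2622} = \frac{2260}{1073} + \frac{239}{138} = \frac{568327}{148074}$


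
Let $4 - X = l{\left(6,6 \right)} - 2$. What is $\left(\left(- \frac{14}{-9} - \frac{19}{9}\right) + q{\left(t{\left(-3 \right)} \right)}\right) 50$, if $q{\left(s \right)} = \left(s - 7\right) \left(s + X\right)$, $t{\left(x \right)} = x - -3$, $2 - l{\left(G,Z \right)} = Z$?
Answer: $- \frac{31750}{9} \approx -3527.8$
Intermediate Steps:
$l{\left(G,Z \right)} = 2 - Z$
$t{\left(x \right)} = 3 + x$ ($t{\left(x \right)} = x + 3 = 3 + x$)
$X = 10$ ($X = 4 - \left(\left(2 - 6\right) - 2\right) = 4 - \left(-4 - 2\right) = 4 - -6 = 4 + 6 = 10$)
$q{\left(s \right)} = \left(-7 + s\right) \left(10 + s\right)$ ($q{\left(s \right)} = \left(s - 7\right) \left(s + 10\right) = \left(-7 + s\right) \left(10 + s\right)$)
$\left(\left(- \frac{14}{-9} - \frac{19}{9}\right) + q{\left(t{\left(-3 \right)} \right)}\right) 50 = \left(\left(- \frac{14}{-9} - \frac{19}{9}\right) + \left(-70 + \left(3 - 3\right)^{2} + 3 \left(3 - 3\right)\right)\right) 50 = \left(\left(\left(-14\right) \left(- \frac{1}{9}\right) - \frac{19}{9}\right) + \left(-70 + 0^{2} + 3 \cdot 0\right)\right) 50 = \left(\left(\frac{14}{9} - \frac{19}{9}\right) + \left(-70 + 0 + 0\right)\right) 50 = \left(- \frac{5}{9} - 70\right) 50 = \left(- \frac{635}{9}\right) 50 = - \frac{31750}{9}$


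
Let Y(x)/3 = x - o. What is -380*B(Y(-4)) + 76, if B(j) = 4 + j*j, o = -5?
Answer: -4864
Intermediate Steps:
Y(x) = 15 + 3*x (Y(x) = 3*(x - 1*(-5)) = 3*(x + 5) = 3*(5 + x) = 15 + 3*x)
B(j) = 4 + j²
-380*B(Y(-4)) + 76 = -380*(4 + (15 + 3*(-4))²) + 76 = -380*(4 + (15 - 12)²) + 76 = -380*(4 + 3²) + 76 = -380*(4 + 9) + 76 = -380*13 + 76 = -4940 + 76 = -4864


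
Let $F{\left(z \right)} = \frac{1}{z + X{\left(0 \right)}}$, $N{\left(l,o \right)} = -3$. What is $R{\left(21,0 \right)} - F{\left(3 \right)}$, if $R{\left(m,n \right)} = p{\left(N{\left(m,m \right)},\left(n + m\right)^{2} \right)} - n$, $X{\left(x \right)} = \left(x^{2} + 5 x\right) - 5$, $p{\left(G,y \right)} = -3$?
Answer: $- \frac{5}{2} \approx -2.5$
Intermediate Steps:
$X{\left(x \right)} = -5 + x^{2} + 5 x$
$R{\left(m,n \right)} = -3 - n$
$F{\left(z \right)} = \frac{1}{-5 + z}$ ($F{\left(z \right)} = \frac{1}{z + \left(-5 + 0^{2} + 5 \cdot 0\right)} = \frac{1}{z + \left(-5 + 0 + 0\right)} = \frac{1}{z - 5} = \frac{1}{-5 + z}$)
$R{\left(21,0 \right)} - F{\left(3 \right)} = \left(-3 - 0\right) - \frac{1}{-5 + 3} = \left(-3 + 0\right) - \frac{1}{-2} = -3 - - \frac{1}{2} = -3 + \frac{1}{2} = - \frac{5}{2}$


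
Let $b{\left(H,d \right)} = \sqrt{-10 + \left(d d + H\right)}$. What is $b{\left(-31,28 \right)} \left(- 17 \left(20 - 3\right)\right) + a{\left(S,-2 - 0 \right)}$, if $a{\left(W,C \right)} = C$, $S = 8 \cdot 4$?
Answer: $-2 - 289 \sqrt{743} \approx -7879.6$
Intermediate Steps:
$S = 32$
$b{\left(H,d \right)} = \sqrt{-10 + H + d^{2}}$ ($b{\left(H,d \right)} = \sqrt{-10 + \left(d^{2} + H\right)} = \sqrt{-10 + \left(H + d^{2}\right)} = \sqrt{-10 + H + d^{2}}$)
$b{\left(-31,28 \right)} \left(- 17 \left(20 - 3\right)\right) + a{\left(S,-2 - 0 \right)} = \sqrt{-10 - 31 + 28^{2}} \left(- 17 \left(20 - 3\right)\right) - 2 = \sqrt{-10 - 31 + 784} \left(\left(-17\right) 17\right) + \left(-2 + 0\right) = \sqrt{743} \left(-289\right) - 2 = - 289 \sqrt{743} - 2 = -2 - 289 \sqrt{743}$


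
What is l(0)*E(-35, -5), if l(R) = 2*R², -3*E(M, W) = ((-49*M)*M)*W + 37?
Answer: 0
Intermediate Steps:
E(M, W) = -37/3 + 49*W*M²/3 (E(M, W) = -(((-49*M)*M)*W + 37)/3 = -((-49*M²)*W + 37)/3 = -(-49*W*M² + 37)/3 = -(37 - 49*W*M²)/3 = -37/3 + 49*W*M²/3)
l(0)*E(-35, -5) = (2*0²)*(-37/3 + (49/3)*(-5)*(-35)²) = (2*0)*(-37/3 + (49/3)*(-5)*1225) = 0*(-37/3 - 300125/3) = 0*(-100054) = 0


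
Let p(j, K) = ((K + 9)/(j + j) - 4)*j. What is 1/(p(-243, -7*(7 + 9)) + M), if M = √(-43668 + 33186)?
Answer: 3682/3431209 - 4*I*√10482/3431209 ≈ 0.0010731 - 0.00011935*I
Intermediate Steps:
M = I*√10482 (M = √(-10482) = I*√10482 ≈ 102.38*I)
p(j, K) = j*(-4 + (9 + K)/(2*j)) (p(j, K) = ((9 + K)/((2*j)) - 4)*j = ((9 + K)*(1/(2*j)) - 4)*j = ((9 + K)/(2*j) - 4)*j = (-4 + (9 + K)/(2*j))*j = j*(-4 + (9 + K)/(2*j)))
1/(p(-243, -7*(7 + 9)) + M) = 1/((9/2 + (-7*(7 + 9))/2 - 4*(-243)) + I*√10482) = 1/((9/2 + (-7*16)/2 + 972) + I*√10482) = 1/((9/2 + (½)*(-112) + 972) + I*√10482) = 1/((9/2 - 56 + 972) + I*√10482) = 1/(1841/2 + I*√10482)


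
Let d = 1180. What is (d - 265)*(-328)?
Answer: -300120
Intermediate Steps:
(d - 265)*(-328) = (1180 - 265)*(-328) = 915*(-328) = -300120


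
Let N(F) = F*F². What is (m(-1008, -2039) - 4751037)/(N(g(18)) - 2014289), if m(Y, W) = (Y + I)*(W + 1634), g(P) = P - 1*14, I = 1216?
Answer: 4835277/2014225 ≈ 2.4006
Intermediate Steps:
g(P) = -14 + P (g(P) = P - 14 = -14 + P)
N(F) = F³
m(Y, W) = (1216 + Y)*(1634 + W) (m(Y, W) = (Y + 1216)*(W + 1634) = (1216 + Y)*(1634 + W))
(m(-1008, -2039) - 4751037)/(N(g(18)) - 2014289) = ((1986944 + 1216*(-2039) + 1634*(-1008) - 2039*(-1008)) - 4751037)/((-14 + 18)³ - 2014289) = ((1986944 - 2479424 - 1647072 + 2055312) - 4751037)/(4³ - 2014289) = (-84240 - 4751037)/(64 - 2014289) = -4835277/(-2014225) = -4835277*(-1/2014225) = 4835277/2014225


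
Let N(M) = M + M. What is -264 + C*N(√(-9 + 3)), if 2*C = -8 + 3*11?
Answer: -264 + 25*I*√6 ≈ -264.0 + 61.237*I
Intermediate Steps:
C = 25/2 (C = (-8 + 3*11)/2 = (-8 + 33)/2 = (½)*25 = 25/2 ≈ 12.500)
N(M) = 2*M
-264 + C*N(√(-9 + 3)) = -264 + 25*(2*√(-9 + 3))/2 = -264 + 25*(2*√(-6))/2 = -264 + 25*(2*(I*√6))/2 = -264 + 25*(2*I*√6)/2 = -264 + 25*I*√6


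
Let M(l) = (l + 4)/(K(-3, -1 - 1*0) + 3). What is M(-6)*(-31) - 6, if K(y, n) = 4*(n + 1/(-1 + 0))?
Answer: -92/5 ≈ -18.400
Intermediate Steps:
K(y, n) = -4 + 4*n (K(y, n) = 4*(n + 1/(-1)) = 4*(n - 1) = 4*(-1 + n) = -4 + 4*n)
M(l) = -4/5 - l/5 (M(l) = (l + 4)/((-4 + 4*(-1 - 1*0)) + 3) = (4 + l)/((-4 + 4*(-1 + 0)) + 3) = (4 + l)/((-4 + 4*(-1)) + 3) = (4 + l)/((-4 - 4) + 3) = (4 + l)/(-8 + 3) = (4 + l)/(-5) = (4 + l)*(-1/5) = -4/5 - l/5)
M(-6)*(-31) - 6 = (-4/5 - 1/5*(-6))*(-31) - 6 = (-4/5 + 6/5)*(-31) - 6 = (2/5)*(-31) - 6 = -62/5 - 6 = -92/5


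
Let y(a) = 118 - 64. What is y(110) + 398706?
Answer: 398760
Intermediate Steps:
y(a) = 54
y(110) + 398706 = 54 + 398706 = 398760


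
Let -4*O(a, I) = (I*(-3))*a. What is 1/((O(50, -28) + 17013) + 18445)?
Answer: 1/34408 ≈ 2.9063e-5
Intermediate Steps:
O(a, I) = 3*I*a/4 (O(a, I) = -I*(-3)*a/4 = -(-3*I)*a/4 = -(-3)*I*a/4 = 3*I*a/4)
1/((O(50, -28) + 17013) + 18445) = 1/(((¾)*(-28)*50 + 17013) + 18445) = 1/((-1050 + 17013) + 18445) = 1/(15963 + 18445) = 1/34408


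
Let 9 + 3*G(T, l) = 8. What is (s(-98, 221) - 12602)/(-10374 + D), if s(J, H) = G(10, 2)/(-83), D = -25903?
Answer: 3137897/9032973 ≈ 0.34738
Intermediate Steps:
G(T, l) = -⅓ (G(T, l) = -3 + (⅓)*8 = -3 + 8/3 = -⅓)
s(J, H) = 1/249 (s(J, H) = -⅓/(-83) = -⅓*(-1/83) = 1/249)
(s(-98, 221) - 12602)/(-10374 + D) = (1/249 - 12602)/(-10374 - 25903) = -3137897/249/(-36277) = -3137897/249*(-1/36277) = 3137897/9032973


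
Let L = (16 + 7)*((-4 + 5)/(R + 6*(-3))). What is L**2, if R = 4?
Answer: 529/196 ≈ 2.6990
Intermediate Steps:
L = -23/14 (L = (16 + 7)*((-4 + 5)/(4 + 6*(-3))) = 23*(1/(4 - 18)) = 23*(1/(-14)) = 23*(1*(-1/14)) = 23*(-1/14) = -23/14 ≈ -1.6429)
L**2 = (-23/14)**2 = 529/196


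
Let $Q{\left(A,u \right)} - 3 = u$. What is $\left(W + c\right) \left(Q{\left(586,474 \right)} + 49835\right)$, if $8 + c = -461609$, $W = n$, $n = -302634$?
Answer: $-38450996312$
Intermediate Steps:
$Q{\left(A,u \right)} = 3 + u$
$W = -302634$
$c = -461617$ ($c = -8 - 461609 = -461617$)
$\left(W + c\right) \left(Q{\left(586,474 \right)} + 49835\right) = \left(-302634 - 461617\right) \left(\left(3 + 474\right) + 49835\right) = - 764251 \left(477 + 49835\right) = \left(-764251\right) 50312 = -38450996312$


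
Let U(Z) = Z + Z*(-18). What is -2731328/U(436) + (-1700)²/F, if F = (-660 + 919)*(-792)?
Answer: 16839099062/47512773 ≈ 354.41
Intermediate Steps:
F = -205128 (F = 259*(-792) = -205128)
U(Z) = -17*Z (U(Z) = Z - 18*Z = -17*Z)
-2731328/U(436) + (-1700)²/F = -2731328/((-17*436)) + (-1700)²/(-205128) = -2731328/(-7412) + 2890000*(-1/205128) = -2731328*(-1/7412) - 361250/25641 = 682832/1853 - 361250/25641 = 16839099062/47512773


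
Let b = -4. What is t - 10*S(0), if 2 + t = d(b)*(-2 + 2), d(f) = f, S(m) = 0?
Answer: -2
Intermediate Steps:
t = -2 (t = -2 - 4*(-2 + 2) = -2 - 4*0 = -2 + 0 = -2)
t - 10*S(0) = -2 - 10*0 = -2 + 0 = -2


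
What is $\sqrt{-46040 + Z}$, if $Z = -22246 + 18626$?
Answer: $2 i \sqrt{12415} \approx 222.85 i$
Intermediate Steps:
$Z = -3620$
$\sqrt{-46040 + Z} = \sqrt{-46040 - 3620} = \sqrt{-49660} = 2 i \sqrt{12415}$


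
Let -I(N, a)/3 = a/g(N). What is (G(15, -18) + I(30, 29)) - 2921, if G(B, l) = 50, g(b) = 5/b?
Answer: -3393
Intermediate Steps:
I(N, a) = -3*N*a/5 (I(N, a) = -3*a/(5/N) = -3*a*N/5 = -3*N*a/5)
(G(15, -18) + I(30, 29)) - 2921 = (50 - 3/5*30*29) - 2921 = (50 - 522) - 2921 = -472 - 2921 = -3393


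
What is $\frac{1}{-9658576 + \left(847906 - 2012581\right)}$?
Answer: $- \frac{1}{10823251} \approx -9.2394 \cdot 10^{-8}$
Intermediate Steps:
$\frac{1}{-9658576 + \left(847906 - 2012581\right)} = \frac{1}{-9658576 - 1164675} = \frac{1}{-10823251} = - \frac{1}{10823251}$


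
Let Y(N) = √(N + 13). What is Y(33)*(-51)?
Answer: -51*√46 ≈ -345.90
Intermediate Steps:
Y(N) = √(13 + N)
Y(33)*(-51) = √(13 + 33)*(-51) = √46*(-51) = -51*√46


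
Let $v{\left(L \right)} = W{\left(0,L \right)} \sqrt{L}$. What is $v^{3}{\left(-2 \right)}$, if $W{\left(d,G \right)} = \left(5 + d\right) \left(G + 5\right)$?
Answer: $- 6750 i \sqrt{2} \approx - 9545.9 i$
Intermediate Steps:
$W{\left(d,G \right)} = \left(5 + G\right) \left(5 + d\right)$ ($W{\left(d,G \right)} = \left(5 + d\right) \left(5 + G\right) = \left(5 + G\right) \left(5 + d\right)$)
$v{\left(L \right)} = \sqrt{L} \left(25 + 5 L\right)$ ($v{\left(L \right)} = \left(25 + 5 L + 5 \cdot 0 + L 0\right) \sqrt{L} = \left(25 + 5 L + 0 + 0\right) \sqrt{L} = \left(25 + 5 L\right) \sqrt{L} = \sqrt{L} \left(25 + 5 L\right)$)
$v^{3}{\left(-2 \right)} = \left(5 \sqrt{-2} \left(5 - 2\right)\right)^{3} = \left(5 i \sqrt{2} \cdot 3\right)^{3} = \left(15 i \sqrt{2}\right)^{3} = - 6750 i \sqrt{2}$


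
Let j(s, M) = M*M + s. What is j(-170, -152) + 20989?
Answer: 43923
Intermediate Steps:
j(s, M) = s + M² (j(s, M) = M² + s = s + M²)
j(-170, -152) + 20989 = (-170 + (-152)²) + 20989 = (-170 + 23104) + 20989 = 22934 + 20989 = 43923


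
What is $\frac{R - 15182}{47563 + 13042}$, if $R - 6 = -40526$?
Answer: $- \frac{55702}{60605} \approx -0.9191$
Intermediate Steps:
$R = -40520$ ($R = 6 - 40526 = -40520$)
$\frac{R - 15182}{47563 + 13042} = \frac{-40520 - 15182}{47563 + 13042} = - \frac{55702}{60605}$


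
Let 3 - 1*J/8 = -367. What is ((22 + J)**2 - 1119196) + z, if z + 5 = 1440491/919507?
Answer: 7147442450852/919507 ≈ 7.7731e+6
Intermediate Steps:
J = 2960 (J = 24 - 8*(-367) = 24 + 2936 = 2960)
z = -3157044/919507 (z = -5 + 1440491/919507 = -3157044/919507 ≈ -3.4334)
((22 + J)**2 - 1119196) + z = ((22 + 2960)**2 - 1119196) - 3157044/919507 = (2982**2 - 1119196) - 3157044/919507 = (8892324 - 1119196) - 3157044/919507 = 7773128 - 3157044/919507 = 7147442450852/919507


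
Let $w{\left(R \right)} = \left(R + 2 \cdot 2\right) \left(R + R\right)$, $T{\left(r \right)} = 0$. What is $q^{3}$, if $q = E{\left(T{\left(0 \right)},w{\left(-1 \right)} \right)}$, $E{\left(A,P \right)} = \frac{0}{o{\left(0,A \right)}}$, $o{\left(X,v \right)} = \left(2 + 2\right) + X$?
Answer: $0$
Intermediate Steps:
$o{\left(X,v \right)} = 4 + X$
$w{\left(R \right)} = 2 R \left(4 + R\right)$ ($w{\left(R \right)} = \left(R + 4\right) 2 R = \left(4 + R\right) 2 R = 2 R \left(4 + R\right)$)
$E{\left(A,P \right)} = 0$ ($E{\left(A,P \right)} = \frac{0}{4 + 0} = \frac{0}{4} = 0 \cdot \frac{1}{4} = 0$)
$q = 0$
$q^{3} = 0^{3} = 0$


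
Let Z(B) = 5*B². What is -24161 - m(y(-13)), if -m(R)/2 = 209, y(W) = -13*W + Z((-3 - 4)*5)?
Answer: -23743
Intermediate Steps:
y(W) = 6125 - 13*W (y(W) = -13*W + 5*((-3 - 4)*5)² = -13*W + 5*(-7*5)² = -13*W + 5*(-35)² = -13*W + 5*1225 = -13*W + 6125 = 6125 - 13*W)
m(R) = -418 (m(R) = -2*209 = -418)
-24161 - m(y(-13)) = -24161 - 1*(-418) = -24161 + 418 = -23743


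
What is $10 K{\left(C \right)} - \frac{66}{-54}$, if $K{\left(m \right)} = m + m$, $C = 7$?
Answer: $\frac{1271}{9} \approx 141.22$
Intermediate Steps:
$K{\left(m \right)} = 2 m$
$10 K{\left(C \right)} - \frac{66}{-54} = 10 \cdot 2 \cdot 7 - \frac{66}{-54} = 10 \cdot 14 - - \frac{11}{9} = 140 + \frac{11}{9} = \frac{1271}{9}$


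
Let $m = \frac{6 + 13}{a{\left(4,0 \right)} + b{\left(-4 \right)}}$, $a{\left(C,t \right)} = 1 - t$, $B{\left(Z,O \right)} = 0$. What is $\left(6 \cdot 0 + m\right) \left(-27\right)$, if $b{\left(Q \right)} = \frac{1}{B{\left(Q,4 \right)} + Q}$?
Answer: $-684$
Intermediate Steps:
$b{\left(Q \right)} = \frac{1}{Q}$ ($b{\left(Q \right)} = \frac{1}{0 + Q} = \frac{1}{Q}$)
$m = \frac{76}{3}$ ($m = \frac{6 + 13}{\left(1 - 0\right) + \frac{1}{-4}} = \frac{19}{\left(1 + 0\right) - \frac{1}{4}} = \frac{19}{1 - \frac{1}{4}} = \frac{19}{\frac{3}{4}} = 19 \cdot \frac{4}{3} = \frac{76}{3} \approx 25.333$)
$\left(6 \cdot 0 + m\right) \left(-27\right) = \left(6 \cdot 0 + \frac{76}{3}\right) \left(-27\right) = \left(0 + \frac{76}{3}\right) \left(-27\right) = \frac{76}{3} \left(-27\right) = -684$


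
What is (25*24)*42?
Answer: 25200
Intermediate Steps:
(25*24)*42 = 600*42 = 25200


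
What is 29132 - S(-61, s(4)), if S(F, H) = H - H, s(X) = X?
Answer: 29132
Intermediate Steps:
S(F, H) = 0
29132 - S(-61, s(4)) = 29132 - 1*0 = 29132 + 0 = 29132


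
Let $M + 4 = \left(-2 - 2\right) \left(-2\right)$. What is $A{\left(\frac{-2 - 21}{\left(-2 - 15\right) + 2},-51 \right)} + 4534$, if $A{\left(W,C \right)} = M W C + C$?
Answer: $\frac{20851}{5} \approx 4170.2$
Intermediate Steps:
$M = 4$ ($M = -4 + \left(-2 - 2\right) \left(-2\right) = -4 - -8 = -4 + 8 = 4$)
$A{\left(W,C \right)} = C + 4 C W$ ($A{\left(W,C \right)} = 4 W C + C = 4 C W + C = C + 4 C W$)
$A{\left(\frac{-2 - 21}{\left(-2 - 15\right) + 2},-51 \right)} + 4534 = - 51 \left(1 + 4 \frac{-2 - 21}{\left(-2 - 15\right) + 2}\right) + 4534 = - 51 \left(1 + 4 \left(- \frac{23}{-17 + 2}\right)\right) + 4534 = - 51 \left(1 + 4 \left(- \frac{23}{-15}\right)\right) + 4534 = - 51 \left(1 + 4 \left(\left(-23\right) \left(- \frac{1}{15}\right)\right)\right) + 4534 = - 51 \left(1 + 4 \cdot \frac{23}{15}\right) + 4534 = - 51 \left(1 + \frac{92}{15}\right) + 4534 = \left(-51\right) \frac{107}{15} + 4534 = - \frac{1819}{5} + 4534 = \frac{20851}{5}$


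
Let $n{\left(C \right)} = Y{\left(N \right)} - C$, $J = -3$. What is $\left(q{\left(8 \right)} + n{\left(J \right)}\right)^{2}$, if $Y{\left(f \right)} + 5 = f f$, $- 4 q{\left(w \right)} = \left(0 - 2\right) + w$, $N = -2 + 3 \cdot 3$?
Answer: $\frac{8281}{4} \approx 2070.3$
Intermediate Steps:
$N = 7$ ($N = -2 + 9 = 7$)
$q{\left(w \right)} = \frac{1}{2} - \frac{w}{4}$ ($q{\left(w \right)} = - \frac{\left(0 - 2\right) + w}{4} = - \frac{-2 + w}{4} = \frac{1}{2} - \frac{w}{4}$)
$Y{\left(f \right)} = -5 + f^{2}$ ($Y{\left(f \right)} = -5 + f f = -5 + f^{2}$)
$n{\left(C \right)} = 44 - C$ ($n{\left(C \right)} = \left(-5 + 7^{2}\right) - C = \left(-5 + 49\right) - C = 44 - C$)
$\left(q{\left(8 \right)} + n{\left(J \right)}\right)^{2} = \left(\left(\frac{1}{2} - 2\right) + \left(44 - -3\right)\right)^{2} = \left(\left(\frac{1}{2} - 2\right) + \left(44 + 3\right)\right)^{2} = \left(- \frac{3}{2} + 47\right)^{2} = \left(\frac{91}{2}\right)^{2} = \frac{8281}{4}$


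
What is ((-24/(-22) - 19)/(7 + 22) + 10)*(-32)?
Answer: -95776/319 ≈ -300.24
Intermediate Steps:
((-24/(-22) - 19)/(7 + 22) + 10)*(-32) = ((-24*(-1/22) - 19)/29 + 10)*(-32) = ((12/11 - 19)*(1/29) + 10)*(-32) = (-197/11*1/29 + 10)*(-32) = (-197/319 + 10)*(-32) = (2993/319)*(-32) = -95776/319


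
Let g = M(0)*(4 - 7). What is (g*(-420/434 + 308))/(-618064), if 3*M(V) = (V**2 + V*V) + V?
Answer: 0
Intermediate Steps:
M(V) = V/3 + 2*V**2/3 (M(V) = ((V**2 + V*V) + V)/3 = ((V**2 + V**2) + V)/3 = (2*V**2 + V)/3 = (V + 2*V**2)/3 = V/3 + 2*V**2/3)
g = 0 (g = ((1/3)*0*(1 + 2*0))*(4 - 7) = ((1/3)*0*(1 + 0))*(-3) = ((1/3)*0*1)*(-3) = 0*(-3) = 0)
(g*(-420/434 + 308))/(-618064) = (0*(-420/434 + 308))/(-618064) = (0*(-420*1/434 + 308))*(-1/618064) = (0*(-30/31 + 308))*(-1/618064) = (0*(9518/31))*(-1/618064) = 0*(-1/618064) = 0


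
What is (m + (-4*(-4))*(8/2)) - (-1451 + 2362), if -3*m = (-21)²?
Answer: -994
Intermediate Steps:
m = -147 (m = -⅓*(-21)² = -⅓*441 = -147)
(m + (-4*(-4))*(8/2)) - (-1451 + 2362) = (-147 + (-4*(-4))*(8/2)) - (-1451 + 2362) = (-147 + 16*(8*(½))) - 1*911 = (-147 + 16*4) - 911 = (-147 + 64) - 911 = -83 - 911 = -994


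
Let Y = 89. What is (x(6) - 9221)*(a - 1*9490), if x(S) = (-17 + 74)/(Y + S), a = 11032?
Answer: -71089284/5 ≈ -1.4218e+7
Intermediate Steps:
x(S) = 57/(89 + S) (x(S) = (-17 + 74)/(89 + S) = 57/(89 + S))
(x(6) - 9221)*(a - 1*9490) = (57/(89 + 6) - 9221)*(11032 - 1*9490) = (57/95 - 9221)*(11032 - 9490) = (57*(1/95) - 9221)*1542 = (⅗ - 9221)*1542 = -46102/5*1542 = -71089284/5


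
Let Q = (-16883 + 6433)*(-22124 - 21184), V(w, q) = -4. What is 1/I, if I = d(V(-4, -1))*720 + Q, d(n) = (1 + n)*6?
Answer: 1/452555640 ≈ 2.2097e-9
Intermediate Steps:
d(n) = 6 + 6*n
Q = 452568600 (Q = -10450*(-43308) = 452568600)
I = 452555640 (I = (6 + 6*(-4))*720 + 452568600 = (6 - 24)*720 + 452568600 = -18*720 + 452568600 = -12960 + 452568600 = 452555640)
1/I = 1/452555640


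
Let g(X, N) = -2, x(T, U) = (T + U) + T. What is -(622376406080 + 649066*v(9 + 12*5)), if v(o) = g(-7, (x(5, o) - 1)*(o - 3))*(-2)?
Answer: -622379002344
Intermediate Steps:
x(T, U) = U + 2*T
v(o) = 4 (v(o) = -2*(-2) = 4)
-(622376406080 + 649066*v(9 + 12*5)) = -649066/(1/(958880 + 4)) = -649066/(1/958884) = -649066/1/958884 = -649066*958884 = -622379002344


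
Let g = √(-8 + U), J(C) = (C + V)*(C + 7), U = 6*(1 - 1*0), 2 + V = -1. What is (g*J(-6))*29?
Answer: -261*I*√2 ≈ -369.11*I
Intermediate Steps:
V = -3 (V = -2 - 1 = -3)
U = 6 (U = 6*(1 + 0) = 6*1 = 6)
J(C) = (-3 + C)*(7 + C) (J(C) = (C - 3)*(C + 7) = (-3 + C)*(7 + C))
g = I*√2 (g = √(-8 + 6) = √(-2) = I*√2 ≈ 1.4142*I)
(g*J(-6))*29 = ((I*√2)*(-21 + (-6)² + 4*(-6)))*29 = ((I*√2)*(-21 + 36 - 24))*29 = ((I*√2)*(-9))*29 = -9*I*√2*29 = -261*I*√2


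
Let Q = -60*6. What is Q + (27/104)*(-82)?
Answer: -19827/52 ≈ -381.29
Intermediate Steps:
Q = -360
Q + (27/104)*(-82) = -360 + (27/104)*(-82) = -360 - 1107/52 = -19827/52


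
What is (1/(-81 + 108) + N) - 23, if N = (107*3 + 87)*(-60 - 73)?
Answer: -1465748/27 ≈ -54287.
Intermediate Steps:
N = -54264 (N = (321 + 87)*(-133) = 408*(-133) = -54264)
(1/(-81 + 108) + N) - 23 = (1/(-81 + 108) - 54264) - 23 = (1/27 - 54264) - 23 = -1465127/27 - 23 = -1465748/27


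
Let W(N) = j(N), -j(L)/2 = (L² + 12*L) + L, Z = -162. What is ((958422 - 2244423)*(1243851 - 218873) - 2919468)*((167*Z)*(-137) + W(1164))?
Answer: -1273760179235972532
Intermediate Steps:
j(L) = -26*L - 2*L² (j(L) = -2*((L² + 12*L) + L) = -2*(L² + 13*L) = -26*L - 2*L²)
W(N) = -2*N*(13 + N)
((958422 - 2244423)*(1243851 - 218873) - 2919468)*((167*Z)*(-137) + W(1164)) = ((958422 - 2244423)*(1243851 - 218873) - 2919468)*((167*(-162))*(-137) - 2*1164*(13 + 1164)) = (-1286001*1024978 - 2919468)*(-27054*(-137) - 2*1164*1177) = (-1318122732978 - 2919468)*(3706398 - 2740056) = -1318125652446*966342 = -1273760179235972532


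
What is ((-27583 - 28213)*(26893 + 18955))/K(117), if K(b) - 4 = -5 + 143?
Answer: -1279067504/71 ≈ -1.8015e+7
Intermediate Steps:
K(b) = 142 (K(b) = 4 + (-5 + 143) = 4 + 138 = 142)
((-27583 - 28213)*(26893 + 18955))/K(117) = ((-27583 - 28213)*(26893 + 18955))/142 = -55796*45848*(1/142) = -2558135008*1/142 = -1279067504/71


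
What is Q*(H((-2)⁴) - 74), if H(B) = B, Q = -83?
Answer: 4814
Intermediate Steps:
Q*(H((-2)⁴) - 74) = -83*((-2)⁴ - 74) = -83*(16 - 74) = -83*(-58) = 4814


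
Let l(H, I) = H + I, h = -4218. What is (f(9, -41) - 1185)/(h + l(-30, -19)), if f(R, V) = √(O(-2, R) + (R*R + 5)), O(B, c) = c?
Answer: 1185/4267 - √95/4267 ≈ 0.27543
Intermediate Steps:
f(R, V) = √(5 + R + R²) (f(R, V) = √(R + (R*R + 5)) = √(R + (R² + 5)) = √(R + (5 + R²)) = √(5 + R + R²))
(f(9, -41) - 1185)/(h + l(-30, -19)) = (√(5 + 9 + 9²) - 1185)/(-4218 + (-30 - 19)) = (√(5 + 9 + 81) - 1185)/(-4218 - 49) = (√95 - 1185)/(-4267) = (-1185 + √95)*(-1/4267) = 1185/4267 - √95/4267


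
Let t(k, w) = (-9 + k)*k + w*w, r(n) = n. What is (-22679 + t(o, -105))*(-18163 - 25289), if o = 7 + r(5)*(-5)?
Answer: 485271936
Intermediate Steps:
o = -18 (o = 7 + 5*(-5) = 7 - 25 = -18)
t(k, w) = w**2 + k*(-9 + k) (t(k, w) = k*(-9 + k) + w**2 = w**2 + k*(-9 + k))
(-22679 + t(o, -105))*(-18163 - 25289) = (-22679 + ((-18)**2 + (-105)**2 - 9*(-18)))*(-18163 - 25289) = (-22679 + (324 + 11025 + 162))*(-43452) = (-22679 + 11511)*(-43452) = -11168*(-43452) = 485271936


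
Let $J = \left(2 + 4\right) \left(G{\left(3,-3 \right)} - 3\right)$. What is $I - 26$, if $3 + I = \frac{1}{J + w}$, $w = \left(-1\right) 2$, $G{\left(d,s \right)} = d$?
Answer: $- \frac{59}{2} \approx -29.5$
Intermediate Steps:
$w = -2$
$J = 0$ ($J = \left(2 + 4\right) \left(3 - 3\right) = 6 \cdot 0 = 0$)
$I = - \frac{7}{2}$ ($I = -3 + \frac{1}{0 - 2} = -3 + \frac{1}{-2} = -3 - \frac{1}{2} = - \frac{7}{2} \approx -3.5$)
$I - 26 = - \frac{7}{2} - 26 = - \frac{59}{2}$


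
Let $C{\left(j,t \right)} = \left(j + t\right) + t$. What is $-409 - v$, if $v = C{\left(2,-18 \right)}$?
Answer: $-375$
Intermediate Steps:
$C{\left(j,t \right)} = j + 2 t$
$v = -34$ ($v = 2 + 2 \left(-18\right) = 2 - 36 = -34$)
$-409 - v = -409 - -34 = -409 + 34 = -375$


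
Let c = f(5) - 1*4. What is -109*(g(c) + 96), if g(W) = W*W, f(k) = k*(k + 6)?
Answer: -293973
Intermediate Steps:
f(k) = k*(6 + k)
c = 51 (c = 5*(6 + 5) - 1*4 = 5*11 - 4 = 55 - 4 = 51)
g(W) = W²
-109*(g(c) + 96) = -109*(51² + 96) = -109*(2601 + 96) = -109*2697 = -293973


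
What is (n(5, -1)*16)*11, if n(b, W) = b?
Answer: 880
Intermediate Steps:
(n(5, -1)*16)*11 = (5*16)*11 = 80*11 = 880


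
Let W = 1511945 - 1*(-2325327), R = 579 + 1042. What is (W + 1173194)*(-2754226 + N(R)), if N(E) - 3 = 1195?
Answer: -13793953191048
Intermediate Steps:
R = 1621
N(E) = 1198 (N(E) = 3 + 1195 = 1198)
W = 3837272 (W = 1511945 + 2325327 = 3837272)
(W + 1173194)*(-2754226 + N(R)) = (3837272 + 1173194)*(-2754226 + 1198) = 5010466*(-2753028) = -13793953191048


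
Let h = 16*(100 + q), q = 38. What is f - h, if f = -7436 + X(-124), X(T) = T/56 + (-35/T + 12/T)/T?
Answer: -1038241497/107632 ≈ -9646.2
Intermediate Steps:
X(T) = -23/T² + T/56 (X(T) = T*(1/56) + (-23/T)/T = T/56 - 23/T² = -23/T² + T/56)
h = 2208 (h = 16*(100 + 38) = 16*138 = 2208)
f = -800590041/107632 (f = -7436 + (-23/(-124)² + (1/56)*(-124)) = -7436 + (-23*1/15376 - 31/14) = -7436 + (-23/15376 - 31/14) = -7436 - 238489/107632 = -800590041/107632 ≈ -7438.2)
f - h = -800590041/107632 - 1*2208 = -800590041/107632 - 2208 = -1038241497/107632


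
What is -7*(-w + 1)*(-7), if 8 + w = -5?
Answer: 686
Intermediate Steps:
w = -13 (w = -8 - 5 = -13)
-7*(-w + 1)*(-7) = -7*(-1*(-13) + 1)*(-7) = -7*(13 + 1)*(-7) = -7*14*(-7) = -98*(-7) = 686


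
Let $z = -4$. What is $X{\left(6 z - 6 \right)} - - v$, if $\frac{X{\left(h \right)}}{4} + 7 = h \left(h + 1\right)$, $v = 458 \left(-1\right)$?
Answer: $2994$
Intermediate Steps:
$v = -458$
$X{\left(h \right)} = -28 + 4 h \left(1 + h\right)$ ($X{\left(h \right)} = -28 + 4 h \left(h + 1\right) = -28 + 4 h \left(1 + h\right)$)
$X{\left(6 z - 6 \right)} - - v = \left(-28 + 4 \left(6 \left(-4\right) - 6\right) + 4 \left(6 \left(-4\right) - 6\right)^{2}\right) - \left(-1\right) \left(-458\right) = \left(-28 + 4 \left(-24 - 6\right) + 4 \left(-24 - 6\right)^{2}\right) - 458 = \left(-28 + 4 \left(-30\right) + 4 \left(-30\right)^{2}\right) - 458 = \left(-28 - 120 + 4 \cdot 900\right) - 458 = \left(-28 - 120 + 3600\right) - 458 = 3452 - 458 = 2994$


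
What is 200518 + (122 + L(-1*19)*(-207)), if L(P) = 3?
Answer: 200019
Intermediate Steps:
200518 + (122 + L(-1*19)*(-207)) = 200518 + (122 + 3*(-207)) = 200518 + (122 - 621) = 200518 - 499 = 200019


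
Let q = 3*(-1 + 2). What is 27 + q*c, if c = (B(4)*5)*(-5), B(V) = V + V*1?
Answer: -573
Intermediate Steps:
B(V) = 2*V (B(V) = V + V = 2*V)
q = 3 (q = 3*1 = 3)
c = -200 (c = ((2*4)*5)*(-5) = (8*5)*(-5) = 40*(-5) = -200)
27 + q*c = 27 + 3*(-200) = 27 - 600 = -573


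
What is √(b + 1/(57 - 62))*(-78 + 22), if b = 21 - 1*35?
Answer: -56*I*√355/5 ≈ -211.02*I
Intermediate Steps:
b = -14 (b = 21 - 35 = -14)
√(b + 1/(57 - 62))*(-78 + 22) = √(-14 + 1/(57 - 62))*(-78 + 22) = √(-14 + 1/(-5))*(-56) = √(-14 - ⅕)*(-56) = √(-71/5)*(-56) = (I*√355/5)*(-56) = -56*I*√355/5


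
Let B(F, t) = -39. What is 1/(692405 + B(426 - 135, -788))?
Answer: 1/692366 ≈ 1.4443e-6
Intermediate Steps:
1/(692405 + B(426 - 135, -788)) = 1/(692405 - 39) = 1/692366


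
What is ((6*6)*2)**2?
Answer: 5184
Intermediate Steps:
((6*6)*2)**2 = (36*2)**2 = 72**2 = 5184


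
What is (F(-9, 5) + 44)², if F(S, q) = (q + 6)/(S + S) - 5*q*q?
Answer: 2157961/324 ≈ 6660.4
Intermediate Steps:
F(S, q) = -5*q² + (6 + q)/(2*S) (F(S, q) = (6 + q)/((2*S)) - 5*q² = (6 + q)*(1/(2*S)) - 5*q² = (6 + q)/(2*S) - 5*q² = -5*q² + (6 + q)/(2*S))
(F(-9, 5) + 44)² = ((½)*(6 + 5 - 10*(-9)*5²)/(-9) + 44)² = ((½)*(-⅑)*(6 + 5 - 10*(-9)*25) + 44)² = ((½)*(-⅑)*(6 + 5 + 2250) + 44)² = ((½)*(-⅑)*2261 + 44)² = (-2261/18 + 44)² = (-1469/18)² = 2157961/324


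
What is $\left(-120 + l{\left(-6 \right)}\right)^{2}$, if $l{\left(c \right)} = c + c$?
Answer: $17424$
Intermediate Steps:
$l{\left(c \right)} = 2 c$
$\left(-120 + l{\left(-6 \right)}\right)^{2} = \left(-120 + 2 \left(-6\right)\right)^{2} = \left(-120 - 12\right)^{2} = \left(-132\right)^{2} = 17424$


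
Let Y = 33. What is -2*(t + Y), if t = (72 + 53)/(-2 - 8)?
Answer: -41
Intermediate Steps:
t = -25/2 (t = 125/(-10) = 125*(-⅒) = -25/2 ≈ -12.500)
-2*(t + Y) = -2*(-25/2 + 33) = -2*41/2 = -41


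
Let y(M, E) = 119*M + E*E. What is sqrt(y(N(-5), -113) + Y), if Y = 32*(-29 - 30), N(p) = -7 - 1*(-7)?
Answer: 3*sqrt(1209) ≈ 104.31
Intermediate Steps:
N(p) = 0 (N(p) = -7 + 7 = 0)
y(M, E) = E**2 + 119*M (y(M, E) = 119*M + E**2 = E**2 + 119*M)
Y = -1888 (Y = 32*(-59) = -1888)
sqrt(y(N(-5), -113) + Y) = sqrt(((-113)**2 + 119*0) - 1888) = sqrt((12769 + 0) - 1888) = sqrt(12769 - 1888) = sqrt(10881) = 3*sqrt(1209)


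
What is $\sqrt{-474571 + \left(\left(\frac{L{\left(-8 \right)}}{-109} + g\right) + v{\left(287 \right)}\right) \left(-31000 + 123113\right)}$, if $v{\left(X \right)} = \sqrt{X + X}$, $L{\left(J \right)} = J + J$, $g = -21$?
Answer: $\frac{\sqrt{-28460018592 + 1094394553 \sqrt{574}}}{109} \approx 434.23 i$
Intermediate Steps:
$L{\left(J \right)} = 2 J$
$v{\left(X \right)} = \sqrt{2} \sqrt{X}$ ($v{\left(X \right)} = \sqrt{2 X} = \sqrt{2} \sqrt{X}$)
$\sqrt{-474571 + \left(\left(\frac{L{\left(-8 \right)}}{-109} + g\right) + v{\left(287 \right)}\right) \left(-31000 + 123113\right)} = \sqrt{-474571 + \left(\left(\frac{2 \left(-8\right)}{-109} - 21\right) + \sqrt{2} \sqrt{287}\right) \left(-31000 + 123113\right)} = \sqrt{-474571 + \left(\left(\left(-16\right) \left(- \frac{1}{109}\right) - 21\right) + \sqrt{574}\right) 92113} = \sqrt{-474571 + \left(\left(\frac{16}{109} - 21\right) + \sqrt{574}\right) 92113} = \sqrt{-474571 + \left(- \frac{2273}{109} + \sqrt{574}\right) 92113} = \sqrt{-474571 - \left(\frac{209372849}{109} - 92113 \sqrt{574}\right)} = \sqrt{- \frac{261101088}{109} + 92113 \sqrt{574}}$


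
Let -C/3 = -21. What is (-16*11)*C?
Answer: -11088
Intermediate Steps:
C = 63 (C = -3*(-21) = 63)
(-16*11)*C = -16*11*63 = -176*63 = -11088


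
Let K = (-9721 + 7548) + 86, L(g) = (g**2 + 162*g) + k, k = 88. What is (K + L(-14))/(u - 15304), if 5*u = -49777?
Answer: 6785/42099 ≈ 0.16117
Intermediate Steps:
L(g) = 88 + g**2 + 162*g (L(g) = (g**2 + 162*g) + 88 = 88 + g**2 + 162*g)
u = -49777/5 (u = (1/5)*(-49777) = -49777/5 ≈ -9955.4)
K = -2087 (K = -2173 + 86 = -2087)
(K + L(-14))/(u - 15304) = (-2087 + (88 + (-14)**2 + 162*(-14)))/(-49777/5 - 15304) = (-2087 + (88 + 196 - 2268))/(-126297/5) = (-2087 - 1984)*(-5/126297) = -4071*(-5/126297) = 6785/42099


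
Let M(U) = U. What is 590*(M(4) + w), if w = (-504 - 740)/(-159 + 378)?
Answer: -217120/219 ≈ -991.42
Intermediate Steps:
w = -1244/219 ≈ -5.6804
590*(M(4) + w) = 590*(4 - 1244/219) = 590*(-368/219) = -217120/219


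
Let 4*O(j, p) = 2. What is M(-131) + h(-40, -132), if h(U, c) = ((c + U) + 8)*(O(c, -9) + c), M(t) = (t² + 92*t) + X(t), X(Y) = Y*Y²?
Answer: -2221416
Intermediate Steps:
X(Y) = Y³
O(j, p) = ½ (O(j, p) = (¼)*2 = ½)
M(t) = t² + t³ + 92*t (M(t) = (t² + 92*t) + t³ = t² + t³ + 92*t)
h(U, c) = (½ + c)*(8 + U + c) (h(U, c) = ((c + U) + 8)*(½ + c) = ((U + c) + 8)*(½ + c) = (8 + U + c)*(½ + c) = (½ + c)*(8 + U + c))
M(-131) + h(-40, -132) = -131*(92 - 131 + (-131)²) + (4 + (-132)² + (½)*(-40) + (17/2)*(-132) - 40*(-132)) = -131*(92 - 131 + 17161) + (4 + 17424 - 20 - 1122 + 5280) = -131*17122 + 21566 = -2242982 + 21566 = -2221416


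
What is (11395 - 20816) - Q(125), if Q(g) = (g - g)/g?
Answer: -9421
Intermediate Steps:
Q(g) = 0 (Q(g) = 0/g = 0)
(11395 - 20816) - Q(125) = (11395 - 20816) - 1*0 = -9421 + 0 = -9421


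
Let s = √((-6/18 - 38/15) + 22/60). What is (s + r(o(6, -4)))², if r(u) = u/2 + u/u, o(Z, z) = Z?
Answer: (8 + I*√10)²/4 ≈ 13.5 + 12.649*I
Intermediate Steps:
s = I*√10/2 (s = √((-6*1/18 - 38*1/15) + 22*(1/60)) = √((-⅓ - 38/15) + 11/30) = √(-43/15 + 11/30) = √(-5/2) = I*√10/2 ≈ 1.5811*I)
r(u) = 1 + u/2 (r(u) = u*(½) + 1 = u/2 + 1 = 1 + u/2)
(s + r(o(6, -4)))² = (I*√10/2 + (1 + (½)*6))² = (I*√10/2 + (1 + 3))² = (I*√10/2 + 4)² = (4 + I*√10/2)²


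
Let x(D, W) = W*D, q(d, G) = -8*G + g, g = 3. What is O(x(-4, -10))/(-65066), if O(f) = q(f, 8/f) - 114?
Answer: 563/325330 ≈ 0.0017306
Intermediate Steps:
q(d, G) = 3 - 8*G (q(d, G) = -8*G + 3 = 3 - 8*G)
x(D, W) = D*W
O(f) = -111 - 64/f (O(f) = (3 - 64/f) - 114 = -111 - 64/f)
O(x(-4, -10))/(-65066) = (-111 - 64/((-4*(-10))))/(-65066) = (-111 - 64/40)*(-1/65066) = (-111 - 64*1/40)*(-1/65066) = (-111 - 8/5)*(-1/65066) = -563/5*(-1/65066) = 563/325330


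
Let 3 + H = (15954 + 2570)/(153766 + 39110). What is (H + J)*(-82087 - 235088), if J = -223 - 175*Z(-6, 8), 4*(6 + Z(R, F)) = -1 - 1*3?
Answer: -5093345433700/16073 ≈ -3.1689e+8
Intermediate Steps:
H = -140026/48219 (H = -3 + (15954 + 2570)/(153766 + 39110) = -3 + 18524/192876 = -3 + 18524*(1/192876) = -3 + 4631/48219 = -140026/48219 ≈ -2.9040)
Z(R, F) = -7 (Z(R, F) = -6 + (-1 - 1*3)/4 = -6 + (-1 - 3)/4 = -6 + (¼)*(-4) = -6 - 1 = -7)
J = 1002 (J = -223 - 175*(-7) = -223 + 1225 = 1002)
(H + J)*(-82087 - 235088) = (-140026/48219 + 1002)*(-82087 - 235088) = (48175412/48219)*(-317175) = -5093345433700/16073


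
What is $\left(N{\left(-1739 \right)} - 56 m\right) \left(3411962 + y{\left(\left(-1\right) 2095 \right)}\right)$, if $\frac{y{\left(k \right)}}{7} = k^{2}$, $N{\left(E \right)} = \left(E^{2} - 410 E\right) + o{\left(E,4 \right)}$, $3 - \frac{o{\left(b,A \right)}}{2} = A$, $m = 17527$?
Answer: $94062681111789$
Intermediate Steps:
$o{\left(b,A \right)} = 6 - 2 A$
$N{\left(E \right)} = -2 + E^{2} - 410 E$ ($N{\left(E \right)} = \left(E^{2} - 410 E\right) + \left(6 - 8\right) = \left(E^{2} - 410 E\right) - 2 = -2 + E^{2} - 410 E$)
$y{\left(k \right)} = 7 k^{2}$
$\left(N{\left(-1739 \right)} - 56 m\right) \left(3411962 + y{\left(\left(-1\right) 2095 \right)}\right) = \left(\left(-2 + \left(-1739\right)^{2} - -712990\right) - 981512\right) \left(3411962 + 7 \left(\left(-1\right) 2095\right)^{2}\right) = \left(\left(-2 + 3024121 + 712990\right) - 981512\right) \left(3411962 + 7 \left(-2095\right)^{2}\right) = \left(3737109 - 981512\right) \left(3411962 + 7 \cdot 4389025\right) = 2755597 \left(3411962 + 30723175\right) = 2755597 \cdot 34135137 = 94062681111789$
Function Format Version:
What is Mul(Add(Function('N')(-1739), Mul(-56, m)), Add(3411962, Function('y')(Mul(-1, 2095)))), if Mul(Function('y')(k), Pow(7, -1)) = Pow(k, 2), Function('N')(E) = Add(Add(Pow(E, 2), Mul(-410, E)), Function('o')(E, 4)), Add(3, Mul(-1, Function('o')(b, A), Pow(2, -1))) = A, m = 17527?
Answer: 94062681111789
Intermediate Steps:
Function('o')(b, A) = Add(6, Mul(-2, A))
Function('N')(E) = Add(-2, Pow(E, 2), Mul(-410, E)) (Function('N')(E) = Add(Add(Pow(E, 2), Mul(-410, E)), Add(6, Mul(-2, 4))) = Add(Add(Pow(E, 2), Mul(-410, E)), Add(6, -8)) = Add(Add(Pow(E, 2), Mul(-410, E)), -2) = Add(-2, Pow(E, 2), Mul(-410, E)))
Function('y')(k) = Mul(7, Pow(k, 2))
Mul(Add(Function('N')(-1739), Mul(-56, m)), Add(3411962, Function('y')(Mul(-1, 2095)))) = Mul(Add(Add(-2, Pow(-1739, 2), Mul(-410, -1739)), Mul(-56, 17527)), Add(3411962, Mul(7, Pow(Mul(-1, 2095), 2)))) = Mul(Add(Add(-2, 3024121, 712990), -981512), Add(3411962, Mul(7, Pow(-2095, 2)))) = Mul(Add(3737109, -981512), Add(3411962, Mul(7, 4389025))) = Mul(2755597, Add(3411962, 30723175)) = Mul(2755597, 34135137) = 94062681111789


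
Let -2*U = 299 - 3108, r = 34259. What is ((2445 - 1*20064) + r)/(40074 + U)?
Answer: 33280/82957 ≈ 0.40117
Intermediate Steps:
U = 2809/2 (U = -(299 - 3108)/2 = -1/2*(-2809) = 2809/2 ≈ 1404.5)
((2445 - 1*20064) + r)/(40074 + U) = ((2445 - 1*20064) + 34259)/(40074 + 2809/2) = ((2445 - 20064) + 34259)/(82957/2) = (-17619 + 34259)*(2/82957) = 16640*(2/82957) = 33280/82957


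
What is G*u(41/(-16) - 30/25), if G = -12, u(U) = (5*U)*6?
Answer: 2709/2 ≈ 1354.5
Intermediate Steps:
u(U) = 30*U
G*u(41/(-16) - 30/25) = -360*(41/(-16) - 30/25) = -360*(41*(-1/16) - 30*1/25) = -360*(-41/16 - 6/5) = -360*(-301)/80 = -12*(-903/8) = 2709/2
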